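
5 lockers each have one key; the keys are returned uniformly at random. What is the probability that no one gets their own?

Use the recurrence D(n) = (n-1)(D(n-1) + D(n-2)) with D(0)=1, D(1)=0.
Building up: D(2)=1, D(3)=2, D(4)=9, D(5)=44.
Total arrangements: 5! = 120.
Probability = D(5)/5! = 11/30.

Final answer: D(5)/5! = 44/120 = 0.366667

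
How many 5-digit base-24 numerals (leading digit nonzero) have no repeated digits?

First digit: 23 (nonzero). Second: 23 (not first). Third: 22, etc.
Total: 23 x 23 x 22 x 21 x 20.

Final answer: 4887960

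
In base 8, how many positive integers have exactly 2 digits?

In base 8, the leading digit has 7 choices (1..7); each of the remaining 1 digits has 8 choices.
Total: 7 x 8^1.

Final answer: 56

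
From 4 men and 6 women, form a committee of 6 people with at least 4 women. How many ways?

Sum over valid woman counts:
C(6,4)C(4,2) = 90
C(6,5)C(4,1) = 24
C(6,6)C(4,0) = 1
Total: 90 + 24 + 1.

Final answer: 115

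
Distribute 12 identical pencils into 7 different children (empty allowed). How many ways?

Stars and bars: C(n+k-1, k-1) = C(18,6).

Final answer: C(18,6) = 18564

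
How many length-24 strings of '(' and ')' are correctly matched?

This is counted by the nth Catalan number C_n. Here n = 12 (pairs).
C_n = C(2n,n)/(n+1), so C_{12} = C(24,12)/13 = 2704156/13.

Final answer: C_{12} = 208012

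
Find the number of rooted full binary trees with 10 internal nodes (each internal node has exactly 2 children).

The structures are counted by the Catalan number C_n. Here n = 10.
C_n = C(2n,n)/(n+1), so C_{10} = C(20,10)/11 = 184756/11.

Final answer: C_{10} = 16796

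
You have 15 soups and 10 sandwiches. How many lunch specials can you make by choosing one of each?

By the multiplication principle: 15 x 10.

Final answer: 150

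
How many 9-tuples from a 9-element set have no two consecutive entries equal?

First character: 9 choices. Each subsequent: 8 choices (must differ from the previous one).
Total: 9 x 8^8.

Final answer: 9 x 8^{8} = 150994944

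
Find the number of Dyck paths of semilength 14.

Total monotonic paths to (14,14): C(28,14) = 40116600.
Paths that cross above y=x (reflection bijection): C(28,15) = 37442160.
Valid Dyck paths: 40116600 - 37442160.
(Equivalently, C_{14} = C(28,14)/15 = 40116600/15.)

Final answer: C_{14} = 2674440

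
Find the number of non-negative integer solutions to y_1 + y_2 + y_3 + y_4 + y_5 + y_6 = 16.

Stars and bars with 16 stars and 5 bars:
C(16+6-1, 6-1) = C(21,5).

Final answer: C(21,5) = 20349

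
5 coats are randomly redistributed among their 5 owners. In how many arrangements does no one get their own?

Use the recurrence D(n) = (n-1)(D(n-1) + D(n-2)) with D(0)=1, D(1)=0.
D(2) = 1 x (0 + 1) = 1
D(3) = 2 x (1 + 0) = 2
D(4) = 3 x (2 + 1) = 9
D(5) = 4 x (D(4) + D(3)) = 4 x (9 + 2)

Final answer: D(5) = 44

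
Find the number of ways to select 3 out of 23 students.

C(23,3) = 23!/(3! x 20!).

Final answer: \binom{23}{3} = 1771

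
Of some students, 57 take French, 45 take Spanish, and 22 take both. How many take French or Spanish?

|A union B| = |A| + |B| - |A intersect B| = 57 + 45 - 22.

Final answer: 80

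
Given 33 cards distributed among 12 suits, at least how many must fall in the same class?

By pigeonhole with 33 objects and 12 categories: ceiling(33/12).

Final answer: 3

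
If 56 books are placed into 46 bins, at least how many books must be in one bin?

By the pigeonhole principle: ceiling(56/46).

Final answer: 2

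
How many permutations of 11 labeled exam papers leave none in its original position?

Use the recurrence D(n) = (n-1)(D(n-1) + D(n-2)) with D(0)=1, D(1)=0.
D(2) = 1 x (0 + 1) = 1
D(3) = 2 x (1 + 0) = 2
D(4) = 3 x (2 + 1) = 9
D(5) = 4 x (9 + 2) = 44
D(6) = 5 x (44 + 9) = 265
D(7) = 6 x (265 + 44) = 1854
D(8) = 7 x (1854 + 265) = 14833
D(9) = 8 x (14833 + 1854) = 133496
D(10) = 9 x (133496 + 14833) = 1334961
D(11) = 10 x (D(10) + D(9)) = 10 x (1334961 + 133496)

Final answer: D(11) = 14684570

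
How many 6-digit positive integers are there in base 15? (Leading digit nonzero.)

In base 15, the leading digit has 14 choices (1..14); each of the remaining 5 digits has 15 choices.
Total: 14 x 15^5.

Final answer: 10631250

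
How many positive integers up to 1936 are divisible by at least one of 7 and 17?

Multiples of 7: 276. Multiples of 17: 113. Of both (lcm=119): 16.
By inclusion-exclusion: 276 + 113 - 16.

Final answer: 373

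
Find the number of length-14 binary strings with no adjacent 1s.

Let a(n) count valid strings. If the last bit is 0 the prefix is any valid string of length n-1; if it is 1 the string must end in 01 with a valid prefix of length n-2. So a(n) = a(n-1) + a(n-2), a(1)=2, a(2)=3.
Iterating the recurrence: a(1)=2, a(2)=3, a(3)=5, a(4)=8, a(5)=13, a(6)=21, a(7)=34, a(8)=55, a(9)=89, a(10)=144, a(11)=233, a(12)=377, a(13)=610, a(14)=987.

Final answer: 987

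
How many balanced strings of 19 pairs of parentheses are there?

This is a standard Catalan-number count: the answer is C_n. Here n = 19 (pairs).
C_n = (2n)!/(n!(n+1)!), so C_{19} = 38!/(19! x 20!) = C(38,19)/20 = 35345263800/20.

Final answer: C_{19} = 1767263190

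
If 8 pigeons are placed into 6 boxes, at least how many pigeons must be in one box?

By the pigeonhole principle: ceiling(8/6).

Final answer: 2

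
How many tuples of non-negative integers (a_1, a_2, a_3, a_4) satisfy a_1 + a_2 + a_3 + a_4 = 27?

Stars and bars with 27 stars and 3 bars:
C(27+4-1, 4-1) = C(30,3).

Final answer: C(30,3) = 4060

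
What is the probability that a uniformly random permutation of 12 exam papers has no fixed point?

Use the recurrence D(n) = (n-1)(D(n-1) + D(n-2)) with D(0)=1, D(1)=0.
Building up: D(2)=1, D(3)=2, D(4)=9, D(5)=44, D(6)=265, D(7)=1854, D(8)=14833, D(9)=133496, D(10)=1334961, D(11)=14684570, D(12)=176214841.
Total arrangements: 12! = 479001600.
Probability = D(12)/12! = 16019531/43545600.

Final answer: D(12)/12! = 176214841/479001600 = 0.367879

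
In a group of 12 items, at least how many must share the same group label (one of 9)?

There are 9 possible values for group label (one of 9). With 12 items and 9 categories, by pigeonhole: ceiling(12/9).

Final answer: 2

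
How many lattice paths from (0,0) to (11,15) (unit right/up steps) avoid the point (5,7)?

Total paths to (11,15): C(26,15) = 7726160.
Paths through (5,7): C(12,7) x C(14,8) = 2378376.
Avoiding (5,7): 7726160 - 2378376.

Final answer: 5347784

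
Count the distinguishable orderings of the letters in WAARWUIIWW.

Letters (A:2, I:2, R:1, U:1, W:4). Total letters: 10.
Permutations = 10!/(4! x 2! x 2!).

Final answer: 37800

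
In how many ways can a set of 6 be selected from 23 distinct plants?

C(23,6) = 23!/(6! x 17!).

Final answer: \binom{23}{6} = 100947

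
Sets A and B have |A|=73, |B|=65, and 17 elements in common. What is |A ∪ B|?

|A union B| = |A| + |B| - |A intersect B| = 73 + 65 - 17.

Final answer: 121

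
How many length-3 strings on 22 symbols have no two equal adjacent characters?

Let g(n) count such strings. g(1) = 22, and each valid string of length n-1 extends in 21 ways (any symbol but the last), so g(n) = 21 g(n-1).
Total: g(3) = 22 x 21^2.

Final answer: 22 x 21^{2} = 9702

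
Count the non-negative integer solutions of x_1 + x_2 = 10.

Stars and bars with 10 stars and 1 bars:
C(10+2-1, 2-1) = C(11,1).

Final answer: C(11,1) = 11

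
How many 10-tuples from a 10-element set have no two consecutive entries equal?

First character: 10 choices. Each subsequent: 9 choices (must differ from the previous one).
Total: 10 x 9^9.

Final answer: 10 x 9^{9} = 3874204890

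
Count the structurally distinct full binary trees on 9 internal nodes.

This is a standard Catalan-number count: the answer is C_n. Here n = 9.
C_n = C(2n,n) - C(2n,n+1), so C_{9} = C(18,9) - C(18,10) = 48620 - 43758.

Final answer: C_{9} = 4862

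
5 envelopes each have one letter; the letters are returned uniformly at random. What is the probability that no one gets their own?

Use the recurrence D(n) = (n-1)(D(n-1) + D(n-2)) with D(0)=1, D(1)=0.
Building up: D(2)=1, D(3)=2, D(4)=9, D(5)=44.
Total arrangements: 5! = 120.
Probability = D(5)/5! = 11/30.

Final answer: D(5)/5! = 44/120 = 0.366667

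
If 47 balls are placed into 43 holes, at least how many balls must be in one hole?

By the pigeonhole principle: ceiling(47/43).

Final answer: 2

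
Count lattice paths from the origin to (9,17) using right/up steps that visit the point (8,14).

Paths (0,0)->(8,14): C(22,14) = 319770.
Paths (8,14)->(9,17): C(4,3) = 4.
By multiplication principle: 319770 x 4.

Final answer: 1279080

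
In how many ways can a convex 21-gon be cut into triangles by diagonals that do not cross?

This is a standard Catalan-number count: the answer is C_n. Here n = 21 - 2 = 19.
C_n = (2n)!/(n!(n+1)!), so C_{19} = 38!/(19! x 20!) = C(38,19)/20 = 35345263800/20.

Final answer: C_{19} = 1767263190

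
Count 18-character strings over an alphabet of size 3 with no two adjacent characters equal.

First character: 3 choices. Each subsequent: 2 choices (must differ from the previous one).
Total: 3 x 2^17.

Final answer: 3 x 2^{17} = 393216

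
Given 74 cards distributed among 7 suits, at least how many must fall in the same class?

By pigeonhole with 74 objects and 7 categories: ceiling(74/7).

Final answer: 11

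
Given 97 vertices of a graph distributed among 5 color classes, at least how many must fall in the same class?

By pigeonhole with 97 objects and 5 categories: ceiling(97/5).

Final answer: 20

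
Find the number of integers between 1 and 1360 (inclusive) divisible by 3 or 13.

Multiples of 3: 453. Multiples of 13: 104. Of both (lcm=39): 34.
By inclusion-exclusion: 453 + 104 - 34.

Final answer: 523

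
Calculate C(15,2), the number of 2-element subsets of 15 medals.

C(15,2) = 15!/(2! x (15-2)!).

Final answer: C(15,2) = 105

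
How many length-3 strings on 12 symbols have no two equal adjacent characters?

Let g(n) count such strings. g(1) = 12, and each valid string of length n-1 extends in 11 ways (any symbol but the last), so g(n) = 11 g(n-1).
Total: g(3) = 12 x 11^2.

Final answer: 12 x 11^{2} = 1452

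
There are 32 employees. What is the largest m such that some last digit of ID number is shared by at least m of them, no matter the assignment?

There are 10 possible values for last digit of ID number. With 32 employees and 10 categories, by pigeonhole: ceiling(32/10).

Final answer: 4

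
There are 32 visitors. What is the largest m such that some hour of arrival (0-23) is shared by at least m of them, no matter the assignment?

There are 24 possible values for hour of arrival (0-23). With 32 visitors and 24 categories, by pigeonhole: ceiling(32/24).

Final answer: 2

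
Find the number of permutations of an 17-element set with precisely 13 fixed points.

Choose which 13 elements are fixed: C(17,13) = 2380.
Derange the remaining 4 using D(j) = (j-1)(D(j-1) + D(j-2)), D(0)=1, D(1)=0: D(2)=1, D(3)=2, D(4)=9.
Total: 2380 x 9.

Final answer: C(17,13) D(4) = 21420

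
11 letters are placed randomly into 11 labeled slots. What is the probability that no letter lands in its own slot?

Use the recurrence D(n) = (n-1)(D(n-1) + D(n-2)) with D(0)=1, D(1)=0.
Building up: D(2)=1, D(3)=2, D(4)=9, D(5)=44, D(6)=265, D(7)=1854, D(8)=14833, D(9)=133496, D(10)=1334961, D(11)=14684570.
Total arrangements: 11! = 39916800.
Probability = D(11)/11! = 1468457/3991680.

Final answer: D(11)/11! = 14684570/39916800 = 0.367879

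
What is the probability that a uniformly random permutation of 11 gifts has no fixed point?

Use the recurrence D(n) = (n-1)(D(n-1) + D(n-2)) with D(0)=1, D(1)=0.
Building up: D(2)=1, D(3)=2, D(4)=9, D(5)=44, D(6)=265, D(7)=1854, D(8)=14833, D(9)=133496, D(10)=1334961, D(11)=14684570.
Total arrangements: 11! = 39916800.
Probability = D(11)/11! = 1468457/3991680.

Final answer: D(11)/11! = 14684570/39916800 = 0.367879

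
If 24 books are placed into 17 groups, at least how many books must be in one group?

By the pigeonhole principle: ceiling(24/17).

Final answer: 2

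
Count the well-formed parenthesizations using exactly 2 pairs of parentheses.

This is counted by the nth Catalan number C_n. Here n = 2 (pairs).
Using C_0 = 1 and C_(k+1) = C_k x 2(2k+1)/(k+2), build up term by term: C_1=1, C_2=2.

Final answer: C_{2} = 2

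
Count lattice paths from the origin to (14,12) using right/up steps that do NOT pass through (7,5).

Total paths to (14,12): C(26,12) = 9657700.
Paths through (7,5): C(12,5) x C(14,7) = 2718144.
Avoiding (7,5): 9657700 - 2718144.

Final answer: 6939556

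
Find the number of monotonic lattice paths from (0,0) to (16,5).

Each path has 16 right steps and 5 up steps in some order (21 steps total).
Choose which 5 of the 21 steps are up: C(21,5).

Final answer: C(21,5) = 20349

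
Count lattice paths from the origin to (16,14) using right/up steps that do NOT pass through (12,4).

Total paths to (16,14): C(30,14) = 145422675.
Paths through (12,4): C(16,4) x C(14,10) = 1821820.
Avoiding (12,4): 145422675 - 1821820.

Final answer: 143600855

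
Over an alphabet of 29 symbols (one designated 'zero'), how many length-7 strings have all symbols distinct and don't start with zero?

The leading digit has 28 choices (anything but zero); the next has 28 (anything but the first), then 27, and so on, one fewer each time.
Total: 28 x 28 x 27 x 26 x 25 x 24 x 23.

Final answer: 7595078400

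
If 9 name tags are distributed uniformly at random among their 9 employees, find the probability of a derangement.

Use the recurrence D(n) = (n-1)(D(n-1) + D(n-2)) with D(0)=1, D(1)=0.
Building up: D(2)=1, D(3)=2, D(4)=9, D(5)=44, D(6)=265, D(7)=1854, D(8)=14833, D(9)=133496.
Total arrangements: 9! = 362880.
Probability = D(9)/9! = 16687/45360.

Final answer: D(9)/9! = 133496/362880 = 0.367879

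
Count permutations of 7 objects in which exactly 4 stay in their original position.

Choose which 4 elements are fixed: C(7,4) = 35.
Derange the remaining 3 using D(j) = (j-1)(D(j-1) + D(j-2)), D(0)=1, D(1)=0: D(2)=1, D(3)=2.
Total: 35 x 2.

Final answer: C(7,4) D(3) = 70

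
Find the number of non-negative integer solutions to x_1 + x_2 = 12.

Stars and bars with 12 stars and 1 bars:
C(12+2-1, 2-1) = C(13,1).

Final answer: C(13,1) = 13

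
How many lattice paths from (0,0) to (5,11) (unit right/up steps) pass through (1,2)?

Paths (0,0)->(1,2): C(3,2) = 3.
Paths (1,2)->(5,11): C(13,9) = 715.
By multiplication principle: 3 x 715.

Final answer: 2145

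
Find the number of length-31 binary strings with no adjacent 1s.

A valid string ends in 0 (append to any length-(n-1) valid string) or in 01 (append to any length-(n-2) valid string), so a(n) = a(n-1) + a(n-2) with a(1)=2, a(2)=3.
Building up term by term: a(1)=2, a(2)=3, a(3)=5, a(4)=8, a(5)=13, a(6)=21, a(7)=34, a(8)=55, a(9)=89, a(10)=144, a(11)=233, a(12)=377, a(13)=610, a(14)=987, a(15)=1597, a(16)=2584, a(17)=4181, a(18)=6765, a(19)=10946, a(20)=17711, a(21)=28657, a(22)=46368, a(23)=75025, a(24)=121393, a(25)=196418, a(26)=317811, a(27)=514229, a(28)=832040, a(29)=1346269, a(30)=2178309, a(31)=3524578.

Final answer: 3524578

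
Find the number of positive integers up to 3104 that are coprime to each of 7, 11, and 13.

|div by 7|=443, |div by 11|=282, |div by 13|=238.
|div by 7&11|=40, |div by 7&13|=34, |div by 11&13|=21, |div by all|=3.
By inclusion-exclusion, divisible by at least one: 443+282+238-40-34-21+3 = 871.
Not divisible by any: 3104 - 871.

Final answer: 2233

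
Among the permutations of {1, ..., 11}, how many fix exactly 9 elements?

Choose which 9 elements are fixed: C(11,9) = 55.
Derange the remaining 2 using D(j) = (j-1)(D(j-1) + D(j-2)), D(0)=1, D(1)=0: D(2)=1.
Total: 55 x 1.

Final answer: C(11,9) D(2) = 55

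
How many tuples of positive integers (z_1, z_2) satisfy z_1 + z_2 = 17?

Substitute z'_i = z_i - 1 (so z'_i >= 0). Then sum z'_i = 17 - 2 = 15.
Stars and bars: C(15+2-1, 2-1) = C(16,1).

Final answer: C(16,1) = 16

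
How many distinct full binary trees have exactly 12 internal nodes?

This is a standard Catalan-number count: the answer is C_n. Here n = 12.
C_n = (2n)!/(n!(n+1)!), so C_{12} = 24!/(12! x 13!) = C(24,12)/13 = 2704156/13.

Final answer: C_{12} = 208012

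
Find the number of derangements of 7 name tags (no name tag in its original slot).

D(n) = (n-1)(D(n-1) + D(n-2)), D(0)=1, D(1)=0.
D(2) = 1 x (0 + 1) = 1
D(3) = 2 x (1 + 0) = 2
D(4) = 3 x (2 + 1) = 9
D(5) = 4 x (9 + 2) = 44
D(6) = 5 x (44 + 9) = 265
D(7) = 6 x (D(6) + D(5)) = 6 x (265 + 44)

Final answer: D(7) = 1854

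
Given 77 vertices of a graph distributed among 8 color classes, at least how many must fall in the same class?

By pigeonhole with 77 objects and 8 categories: ceiling(77/8).

Final answer: 10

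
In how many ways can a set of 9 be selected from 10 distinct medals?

C(10,9) = 10!/(9! x 1!).

Final answer: \binom{10}{9} = 10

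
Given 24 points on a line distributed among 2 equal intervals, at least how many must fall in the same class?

By pigeonhole with 24 objects and 2 categories: ceiling(24/2).

Final answer: 12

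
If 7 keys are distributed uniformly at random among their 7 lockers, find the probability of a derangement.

D(n) = (n-1)(D(n-1) + D(n-2)), D(0)=1, D(1)=0.
Building up: D(2)=1, D(3)=2, D(4)=9, D(5)=44, D(6)=265, D(7)=1854.
Total arrangements: 7! = 5040.
Probability = D(7)/7! = 103/280.

Final answer: D(7)/7! = 1854/5040 = 0.367857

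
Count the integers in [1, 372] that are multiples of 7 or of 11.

Multiples of 7: 53. Multiples of 11: 33. Of both (lcm=77): 4.
By inclusion-exclusion: 53 + 33 - 4.

Final answer: 82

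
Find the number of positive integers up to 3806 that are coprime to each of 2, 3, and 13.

|div by 2|=1903, |div by 3|=1268, |div by 13|=292.
|div by 2&3|=634, |div by 2&13|=146, |div by 3&13|=97, |div by all|=48.
By inclusion-exclusion, divisible by at least one: 1903+1268+292-634-146-97+48 = 2634.
Not divisible by any: 3806 - 2634.

Final answer: 1172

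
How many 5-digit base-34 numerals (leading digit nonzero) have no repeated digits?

The leading digit has 33 choices (anything but zero); the next has 33 (anything but the first), then 32, and so on, one fewer each time.
Total: 33 x 33 x 32 x 31 x 30.

Final answer: 32408640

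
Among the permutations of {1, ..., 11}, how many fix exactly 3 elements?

Choose which 3 elements are fixed: C(11,3) = 165.
Derange the remaining 8 using D(j) = (j-1)(D(j-1) + D(j-2)), D(0)=1, D(1)=0: D(2)=1, D(3)=2, D(4)=9, D(5)=44, D(6)=265, D(7)=1854, D(8)=14833.
Total: 165 x 14833.

Final answer: C(11,3) D(8) = 2447445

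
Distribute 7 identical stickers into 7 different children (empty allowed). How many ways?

Stars and bars: C(n+k-1, k-1) = C(13,6).

Final answer: C(13,6) = 1716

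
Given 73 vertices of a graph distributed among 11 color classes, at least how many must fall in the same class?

By pigeonhole with 73 objects and 11 categories: ceiling(73/11).

Final answer: 7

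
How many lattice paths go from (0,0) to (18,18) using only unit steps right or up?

Each path has 18 right steps and 18 up steps in some order (36 steps total).
Choose which 18 of the 36 steps are up: C(36,18).

Final answer: C(36,18) = 9075135300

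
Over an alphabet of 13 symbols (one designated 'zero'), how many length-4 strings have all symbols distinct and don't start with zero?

First digit: 12 (nonzero). Second: 12 (not first). Third: 11, etc.
Total: 12 x 12 x 11 x 10.

Final answer: 15840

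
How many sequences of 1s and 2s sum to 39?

Condition on the final move: it is a 1-step (f(n-1) ways to get there) or a 2-step (f(n-2) ways), so f(n) = f(n-1) + f(n-2), with f(1)=1, f(2)=2.
Computing successive values: f(1)=1, f(2)=2, f(3)=3, f(4)=5, f(5)=8, f(6)=13, f(7)=21, f(8)=34, f(9)=55, f(10)=89, f(11)=144, f(12)=233, f(13)=377, f(14)=610, f(15)=987, f(16)=1597, f(17)=2584, f(18)=4181, f(19)=6765, f(20)=10946, f(21)=17711, f(22)=28657, f(23)=46368, f(24)=75025, f(25)=121393, f(26)=196418, f(27)=317811, f(28)=514229, f(29)=832040, f(30)=1346269, f(31)=2178309, f(32)=3524578, f(33)=5702887, f(34)=9227465, f(35)=14930352, f(36)=24157817, f(37)=39088169, f(38)=63245986, f(39)=102334155.

Final answer: 102334155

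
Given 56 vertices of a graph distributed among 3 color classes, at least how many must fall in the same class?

By pigeonhole with 56 objects and 3 categories: ceiling(56/3).

Final answer: 19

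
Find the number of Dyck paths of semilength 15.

Total monotonic paths to (15,15): C(30,15) = 155117520.
By the reflection principle, paths that go above the diagonal number C(30,16) = 145422675.
Valid Dyck paths: 155117520 - 145422675.
(Equivalently, C_{15} = C(30,15)/16 = 155117520/16.)

Final answer: C_{15} = 9694845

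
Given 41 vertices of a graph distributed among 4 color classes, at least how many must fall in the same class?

By pigeonhole with 41 objects and 4 categories: ceiling(41/4).

Final answer: 11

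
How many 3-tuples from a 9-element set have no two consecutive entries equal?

Let g(n) count such strings. g(1) = 9, and each valid string of length n-1 extends in 8 ways (any symbol but the last), so g(n) = 8 g(n-1).
Total: g(3) = 9 x 8^2.

Final answer: 9 x 8^{2} = 576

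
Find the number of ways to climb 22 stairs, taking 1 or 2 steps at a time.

Condition on the final move: it is a 1-step (f(n-1) ways to get there) or a 2-step (f(n-2) ways), so f(n) = f(n-1) + f(n-2), with f(1)=1, f(2)=2.
Computing successive values: f(1)=1, f(2)=2, f(3)=3, f(4)=5, f(5)=8, f(6)=13, f(7)=21, f(8)=34, f(9)=55, f(10)=89, f(11)=144, f(12)=233, f(13)=377, f(14)=610, f(15)=987, f(16)=1597, f(17)=2584, f(18)=4181, f(19)=6765, f(20)=10946, f(21)=17711, f(22)=28657.

Final answer: 28657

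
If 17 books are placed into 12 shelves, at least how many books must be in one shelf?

By the pigeonhole principle: ceiling(17/12).

Final answer: 2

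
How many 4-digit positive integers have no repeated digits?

First digit: 9 (not 0). Second: 9 (not first). Third: 8, etc.
Total: 9 x 9 x 8 x 7.

Final answer: 4536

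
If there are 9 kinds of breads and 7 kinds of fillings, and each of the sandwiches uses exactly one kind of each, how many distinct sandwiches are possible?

By the multiplication principle: 9 x 7.

Final answer: 63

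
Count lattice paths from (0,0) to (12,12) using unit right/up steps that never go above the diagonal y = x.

Total monotonic paths to (12,12): C(24,12) = 2704156.
A path is bad iff it touches y = x + 1; reflecting its initial segment maps bad paths bijectively onto all paths to (11,13), of which there are C(24,13) = 2496144.
Valid Dyck paths: 2704156 - 2496144.
(Check: C(24,12) - C(24,13) = C(24,12)/13, the Catalan number C_{12}.)

Final answer: C_{12} = 208012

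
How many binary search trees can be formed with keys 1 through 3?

The structures are counted by the Catalan number C_n. Here n = 3.
C_n = C(2n,n)/(n+1), so C_{3} = C(6,3)/4 = 20/4.

Final answer: C_{3} = 5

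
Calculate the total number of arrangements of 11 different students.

The number of ways to arrange 11 distinct objects is 11!.

Final answer: 11! = 39916800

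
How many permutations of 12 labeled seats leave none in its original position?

Derangements satisfy D(n) = (n-1)(D(n-1) + D(n-2)), starting from D(0)=1, D(1)=0.
D(2) = 1 x (0 + 1) = 1
D(3) = 2 x (1 + 0) = 2
D(4) = 3 x (2 + 1) = 9
D(5) = 4 x (9 + 2) = 44
D(6) = 5 x (44 + 9) = 265
D(7) = 6 x (265 + 44) = 1854
D(8) = 7 x (1854 + 265) = 14833
D(9) = 8 x (14833 + 1854) = 133496
D(10) = 9 x (133496 + 14833) = 1334961
D(11) = 10 x (1334961 + 133496) = 14684570
D(12) = 11 x (D(11) + D(10)) = 11 x (14684570 + 1334961)

Final answer: D(12) = 176214841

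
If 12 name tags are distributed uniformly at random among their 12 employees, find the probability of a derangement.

Use the recurrence D(n) = (n-1)(D(n-1) + D(n-2)) with D(0)=1, D(1)=0.
Building up: D(2)=1, D(3)=2, D(4)=9, D(5)=44, D(6)=265, D(7)=1854, D(8)=14833, D(9)=133496, D(10)=1334961, D(11)=14684570, D(12)=176214841.
Total arrangements: 12! = 479001600.
Probability = D(12)/12! = 16019531/43545600.

Final answer: D(12)/12! = 176214841/479001600 = 0.367879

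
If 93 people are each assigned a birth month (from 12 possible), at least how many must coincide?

There are 12 possible values for birth month. With 93 people and 12 categories, by pigeonhole: ceiling(93/12).

Final answer: 8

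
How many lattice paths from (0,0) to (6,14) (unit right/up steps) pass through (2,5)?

Paths (0,0)->(2,5): C(7,5) = 21.
Paths (2,5)->(6,14): C(13,9) = 715.
By multiplication principle: 21 x 715.

Final answer: 15015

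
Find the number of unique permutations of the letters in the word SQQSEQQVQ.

Letters (E:1, Q:5, S:2, V:1). Total letters: 9.
Permutations = 9!/(5! x 2!).

Final answer: 1512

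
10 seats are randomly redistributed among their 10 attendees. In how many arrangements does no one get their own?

Derangements satisfy D(n) = (n-1)(D(n-1) + D(n-2)), starting from D(0)=1, D(1)=0.
D(2) = 1 x (0 + 1) = 1
D(3) = 2 x (1 + 0) = 2
D(4) = 3 x (2 + 1) = 9
D(5) = 4 x (9 + 2) = 44
D(6) = 5 x (44 + 9) = 265
D(7) = 6 x (265 + 44) = 1854
D(8) = 7 x (1854 + 265) = 14833
D(9) = 8 x (14833 + 1854) = 133496
D(10) = 9 x (D(9) + D(8)) = 9 x (133496 + 14833)

Final answer: D(10) = 1334961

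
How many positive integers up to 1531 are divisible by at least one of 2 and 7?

Multiples of 2: 765. Multiples of 7: 218. Of both (lcm=14): 109.
By inclusion-exclusion: 765 + 218 - 109.

Final answer: 874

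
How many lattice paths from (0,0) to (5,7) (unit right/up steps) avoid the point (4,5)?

Total paths to (5,7): C(12,7) = 792.
Paths through (4,5): C(9,5) x C(3,2) = 378.
Avoiding (4,5): 792 - 378.

Final answer: 414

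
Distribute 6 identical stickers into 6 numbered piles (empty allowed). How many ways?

Stars and bars: C(n+k-1, k-1) = C(11,5).

Final answer: C(11,5) = 462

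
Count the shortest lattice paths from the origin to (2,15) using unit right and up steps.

Each path has 2 right steps and 15 up steps in some order (17 steps total).
Choose which 15 of the 17 steps are up: C(17,15).

Final answer: C(17,15) = 136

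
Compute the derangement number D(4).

D(n) = (n-1)(D(n-1) + D(n-2)), D(0)=1, D(1)=0.
Building up: D(2)=1, D(3)=2.
D(4) = 3 x (D(3) + D(2)) = 3 x (2 + 1).

Final answer: D(4) = 9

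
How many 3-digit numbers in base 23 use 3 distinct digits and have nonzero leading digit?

First digit: 22 (nonzero). Second: 22 (not first). Third: 21, etc.
Total: 22 x 22 x 21.

Final answer: 10164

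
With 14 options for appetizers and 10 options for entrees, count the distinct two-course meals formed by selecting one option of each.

By the multiplication principle: 14 x 10.

Final answer: 140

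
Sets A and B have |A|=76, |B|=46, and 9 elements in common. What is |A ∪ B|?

|A union B| = |A| + |B| - |A intersect B| = 76 + 46 - 9.

Final answer: 113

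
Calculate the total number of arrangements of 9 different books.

The number of ways to arrange 9 distinct objects is 9!.

Final answer: 9! = 362880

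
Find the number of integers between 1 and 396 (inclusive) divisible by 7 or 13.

Multiples of 7: 56. Multiples of 13: 30. Of both (lcm=91): 4.
By inclusion-exclusion: 56 + 30 - 4.

Final answer: 82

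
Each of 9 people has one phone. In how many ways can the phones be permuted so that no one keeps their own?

D(n) = (n-1)(D(n-1) + D(n-2)), D(0)=1, D(1)=0.
D(2) = 1 x (0 + 1) = 1
D(3) = 2 x (1 + 0) = 2
D(4) = 3 x (2 + 1) = 9
D(5) = 4 x (9 + 2) = 44
D(6) = 5 x (44 + 9) = 265
D(7) = 6 x (265 + 44) = 1854
D(8) = 7 x (1854 + 265) = 14833
D(9) = 8 x (D(8) + D(7)) = 8 x (14833 + 1854)

Final answer: D(9) = 133496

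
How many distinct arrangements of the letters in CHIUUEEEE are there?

Letters (C:1, E:4, H:1, I:1, U:2). Total letters: 9.
Permutations = 9!/(4! x 2!).

Final answer: 7560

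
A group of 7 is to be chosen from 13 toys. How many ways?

C(13,7) = 13!/(7! x (13-7)!).

Final answer: C(13,7) = 1716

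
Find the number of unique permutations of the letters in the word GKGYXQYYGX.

Letters (G:3, K:1, Q:1, X:2, Y:3). Total letters: 10.
Permutations = 10!/(3! x 3! x 2!).

Final answer: 50400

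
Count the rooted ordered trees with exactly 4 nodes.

This is a standard Catalan-number count: the answer is C_n. Here n = 4 - 1 = 3.
C_n = (2n)!/(n!(n+1)!), so C_{3} = 6!/(3! x 4!) = C(6,3)/4 = 20/4.

Final answer: C_{3} = 5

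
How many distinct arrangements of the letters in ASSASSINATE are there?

Letters (A:3, E:1, I:1, N:1, S:4, T:1). Total letters: 11.
Permutations = 11!/(4! x 3!).

Final answer: 277200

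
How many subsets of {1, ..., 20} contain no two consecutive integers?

Condition on whether n belongs to the subset: if not, any valid subset of {1, ..., n-1} works (a(n-1)); if so, n-1 is excluded and the rest is a valid subset of {1, ..., n-2} (a(n-2)). Hence a(n) = a(n-1) + a(n-2), a(1)=2, a(2)=3.
Building up term by term: a(1)=2, a(2)=3, a(3)=5, a(4)=8, a(5)=13, a(6)=21, a(7)=34, a(8)=55, a(9)=89, a(10)=144, a(11)=233, a(12)=377, a(13)=610, a(14)=987, a(15)=1597, a(16)=2584, a(17)=4181, a(18)=6765, a(19)=10946, a(20)=17711.

Final answer: 17711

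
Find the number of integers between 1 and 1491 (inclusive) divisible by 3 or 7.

Multiples of 3: 497. Multiples of 7: 213. Of both (lcm=21): 71.
By inclusion-exclusion: 497 + 213 - 71.

Final answer: 639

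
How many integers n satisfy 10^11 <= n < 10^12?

First digit: 9 choices (1-9). Each of the remaining 11 digits: 10 choices.
Total: 9 x 10^11.

Final answer: 900000000000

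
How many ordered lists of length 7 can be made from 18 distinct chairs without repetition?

P(18,7) = 18!/(18-7)! = 18!/11!.

Final answer: P(18,7) = 160392960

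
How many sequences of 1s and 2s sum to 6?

Let f(n) be the number of climbs. Removing the last move (1 or 2 steps) gives f(n) = f(n-1) + f(n-2); base cases f(1)=1, f(2)=2.
Iterating the recurrence: f(1)=1, f(2)=2, f(3)=3, f(4)=5, f(5)=8, f(6)=13.

Final answer: 13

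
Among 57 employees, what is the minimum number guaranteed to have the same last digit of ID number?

There are 10 possible values for last digit of ID number. With 57 employees and 10 categories, by pigeonhole: ceiling(57/10).

Final answer: 6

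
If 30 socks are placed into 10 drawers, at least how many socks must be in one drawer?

By the pigeonhole principle: ceiling(30/10).

Final answer: 3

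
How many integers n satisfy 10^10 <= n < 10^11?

The leading digit cannot be 0 (9 options); the other 10 digits can be anything (10 options each).
Total: 9 x 10^10.

Final answer: 90000000000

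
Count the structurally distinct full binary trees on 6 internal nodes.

The structures are counted by the Catalan number C_n. Here n = 6.
C_n = (2n)!/(n!(n+1)!), so C_{6} = 12!/(6! x 7!) = C(12,6)/7 = 924/7.

Final answer: C_{6} = 132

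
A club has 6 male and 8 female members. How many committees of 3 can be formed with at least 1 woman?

Sum over valid woman counts:
C(8,1)C(6,2) = 120
C(8,2)C(6,1) = 168
C(8,3)C(6,0) = 56
Total: 120 + 168 + 56.

Final answer: 344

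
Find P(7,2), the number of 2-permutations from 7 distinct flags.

P(7,2) = 7!/(7-2)! = 7!/5!.

Final answer: P(7,2) = 42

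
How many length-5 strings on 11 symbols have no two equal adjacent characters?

First character: 11 choices. Each subsequent: 10 choices (must differ from the previous one).
Total: 11 x 10^4.

Final answer: 11 x 10^{4} = 110000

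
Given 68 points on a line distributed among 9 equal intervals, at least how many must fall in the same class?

By pigeonhole with 68 objects and 9 categories: ceiling(68/9).

Final answer: 8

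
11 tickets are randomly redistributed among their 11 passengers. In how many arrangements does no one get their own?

D(n) = (n-1)(D(n-1) + D(n-2)), D(0)=1, D(1)=0.
D(2) = 1 x (0 + 1) = 1
D(3) = 2 x (1 + 0) = 2
D(4) = 3 x (2 + 1) = 9
D(5) = 4 x (9 + 2) = 44
D(6) = 5 x (44 + 9) = 265
D(7) = 6 x (265 + 44) = 1854
D(8) = 7 x (1854 + 265) = 14833
D(9) = 8 x (14833 + 1854) = 133496
D(10) = 9 x (133496 + 14833) = 1334961
D(11) = 10 x (D(10) + D(9)) = 10 x (1334961 + 133496)

Final answer: D(11) = 14684570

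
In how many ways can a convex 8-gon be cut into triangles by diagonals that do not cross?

The structures are counted by the Catalan number C_n. Here n = 8 - 2 = 6.
Using C_0 = 1 and C_(k+1) = C_k x 2(2k+1)/(k+2), build up term by term: C_1=1, C_2=2, C_3=5, C_4=14, C_5=42, C_6=132.

Final answer: C_{6} = 132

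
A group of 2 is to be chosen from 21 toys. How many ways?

C(21,2) = 21!/(2! x (21-2)!).

Final answer: C(21,2) = 210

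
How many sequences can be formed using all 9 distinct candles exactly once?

The number of ways to arrange 9 distinct objects is 9!.

Final answer: 9! = 362880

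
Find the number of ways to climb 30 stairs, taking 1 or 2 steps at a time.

Let f(n) count the ways. The last step is size 1 or 2, so f(n) = f(n-1) + f(n-2) with f(1)=1, f(2)=2.
Computing successive values: f(1)=1, f(2)=2, f(3)=3, f(4)=5, f(5)=8, f(6)=13, f(7)=21, f(8)=34, f(9)=55, f(10)=89, f(11)=144, f(12)=233, f(13)=377, f(14)=610, f(15)=987, f(16)=1597, f(17)=2584, f(18)=4181, f(19)=6765, f(20)=10946, f(21)=17711, f(22)=28657, f(23)=46368, f(24)=75025, f(25)=121393, f(26)=196418, f(27)=317811, f(28)=514229, f(29)=832040, f(30)=1346269.

Final answer: 1346269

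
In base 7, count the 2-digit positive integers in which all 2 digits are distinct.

First digit: 6 (nonzero). Second: 6 (not first). Third: 5, etc.
Total: 6 x 6.

Final answer: 36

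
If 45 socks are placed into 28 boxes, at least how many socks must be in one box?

By the pigeonhole principle: ceiling(45/28).

Final answer: 2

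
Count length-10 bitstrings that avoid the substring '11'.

A valid string ends in 0 (append to any length-(n-1) valid string) or in 01 (append to any length-(n-2) valid string), so a(n) = a(n-1) + a(n-2) with a(1)=2, a(2)=3.
Building up term by term: a(1)=2, a(2)=3, a(3)=5, a(4)=8, a(5)=13, a(6)=21, a(7)=34, a(8)=55, a(9)=89, a(10)=144.

Final answer: 144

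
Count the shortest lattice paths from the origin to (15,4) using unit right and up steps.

Each path has 15 right steps and 4 up steps in some order (19 steps total).
Choose which 4 of the 19 steps are up: C(19,4).

Final answer: C(19,4) = 3876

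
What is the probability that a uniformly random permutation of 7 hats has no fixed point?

D(n) = (n-1)(D(n-1) + D(n-2)), D(0)=1, D(1)=0.
Building up: D(2)=1, D(3)=2, D(4)=9, D(5)=44, D(6)=265, D(7)=1854.
Total arrangements: 7! = 5040.
Probability = D(7)/7! = 103/280.

Final answer: D(7)/7! = 1854/5040 = 0.367857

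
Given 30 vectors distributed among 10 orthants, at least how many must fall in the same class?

By pigeonhole with 30 objects and 10 categories: ceiling(30/10).

Final answer: 3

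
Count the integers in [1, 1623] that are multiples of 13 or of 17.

Multiples of 13: 124. Multiples of 17: 95. Of both (lcm=221): 7.
By inclusion-exclusion: 124 + 95 - 7.

Final answer: 212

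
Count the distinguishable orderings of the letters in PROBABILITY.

Letters (A:1, B:2, I:2, L:1, O:1, P:1, R:1, T:1, Y:1). Total letters: 11.
Permutations = 11!/(2! x 2!).

Final answer: 9979200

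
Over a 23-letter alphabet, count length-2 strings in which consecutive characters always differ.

First character: 23 choices. Each subsequent: 22 choices (must differ from the previous one).
Total: 23 x 22^1.

Final answer: 23 x 22^{1} = 506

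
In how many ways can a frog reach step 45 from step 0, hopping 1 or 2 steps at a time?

Condition on the final move: it is a 1-step (f(n-1) ways to get there) or a 2-step (f(n-2) ways), so f(n) = f(n-1) + f(n-2), with f(1)=1, f(2)=2.
Building up term by term: f(1)=1, f(2)=2, f(3)=3, f(4)=5, f(5)=8, f(6)=13, f(7)=21, f(8)=34, f(9)=55, f(10)=89, f(11)=144, f(12)=233, f(13)=377, f(14)=610, f(15)=987, f(16)=1597, f(17)=2584, f(18)=4181, f(19)=6765, f(20)=10946, f(21)=17711, f(22)=28657, f(23)=46368, f(24)=75025, f(25)=121393, f(26)=196418, f(27)=317811, f(28)=514229, f(29)=832040, f(30)=1346269, f(31)=2178309, f(32)=3524578, f(33)=5702887, f(34)=9227465, f(35)=14930352, f(36)=24157817, f(37)=39088169, f(38)=63245986, f(39)=102334155, f(40)=165580141, f(41)=267914296, f(42)=433494437, f(43)=701408733, f(44)=1134903170, f(45)=1836311903.

Final answer: 1836311903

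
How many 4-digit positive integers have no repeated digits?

First digit: 9 (not 0). Second: 9 (not first). Third: 8, etc.
Total: 9 x 9 x 8 x 7.

Final answer: 4536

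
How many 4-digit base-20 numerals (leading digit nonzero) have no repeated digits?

First digit: 19 (nonzero). Second: 19 (not first). Third: 18, etc.
Total: 19 x 19 x 18 x 17.

Final answer: 110466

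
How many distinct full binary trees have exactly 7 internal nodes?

This is a standard Catalan-number count: the answer is C_n. Here n = 7.
Using C_0 = 1 and C_(k+1) = C_k x 2(2k+1)/(k+2), build up term by term: C_1=1, C_2=2, C_3=5, C_4=14, C_5=42, C_6=132, C_7=429.

Final answer: C_{7} = 429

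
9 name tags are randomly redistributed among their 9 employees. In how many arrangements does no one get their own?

Use the recurrence D(n) = (n-1)(D(n-1) + D(n-2)) with D(0)=1, D(1)=0.
D(2) = 1 x (0 + 1) = 1
D(3) = 2 x (1 + 0) = 2
D(4) = 3 x (2 + 1) = 9
D(5) = 4 x (9 + 2) = 44
D(6) = 5 x (44 + 9) = 265
D(7) = 6 x (265 + 44) = 1854
D(8) = 7 x (1854 + 265) = 14833
D(9) = 8 x (D(8) + D(7)) = 8 x (14833 + 1854)

Final answer: D(9) = 133496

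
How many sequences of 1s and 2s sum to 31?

Let f(n) count the ways. The last step is size 1 or 2, so f(n) = f(n-1) + f(n-2) with f(1)=1, f(2)=2.
Computing successive values: f(1)=1, f(2)=2, f(3)=3, f(4)=5, f(5)=8, f(6)=13, f(7)=21, f(8)=34, f(9)=55, f(10)=89, f(11)=144, f(12)=233, f(13)=377, f(14)=610, f(15)=987, f(16)=1597, f(17)=2584, f(18)=4181, f(19)=6765, f(20)=10946, f(21)=17711, f(22)=28657, f(23)=46368, f(24)=75025, f(25)=121393, f(26)=196418, f(27)=317811, f(28)=514229, f(29)=832040, f(30)=1346269, f(31)=2178309.

Final answer: 2178309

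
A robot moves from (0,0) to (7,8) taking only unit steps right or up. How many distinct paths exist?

Each path has 7 right steps and 8 up steps in some order (15 steps total).
Choose which 8 of the 15 steps are up: C(15,8).

Final answer: C(15,8) = 6435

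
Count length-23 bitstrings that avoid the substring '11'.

A valid string ends in 0 (append to any length-(n-1) valid string) or in 01 (append to any length-(n-2) valid string), so a(n) = a(n-1) + a(n-2) with a(1)=2, a(2)=3.
Building up term by term: a(1)=2, a(2)=3, a(3)=5, a(4)=8, a(5)=13, a(6)=21, a(7)=34, a(8)=55, a(9)=89, a(10)=144, a(11)=233, a(12)=377, a(13)=610, a(14)=987, a(15)=1597, a(16)=2584, a(17)=4181, a(18)=6765, a(19)=10946, a(20)=17711, a(21)=28657, a(22)=46368, a(23)=75025.

Final answer: 75025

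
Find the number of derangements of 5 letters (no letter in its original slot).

Derangements satisfy D(n) = (n-1)(D(n-1) + D(n-2)), starting from D(0)=1, D(1)=0.
D(2) = 1 x (0 + 1) = 1
D(3) = 2 x (1 + 0) = 2
D(4) = 3 x (2 + 1) = 9
D(5) = 4 x (D(4) + D(3)) = 4 x (9 + 2)

Final answer: D(5) = 44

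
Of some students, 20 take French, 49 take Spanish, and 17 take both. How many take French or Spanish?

|A union B| = |A| + |B| - |A intersect B| = 20 + 49 - 17.

Final answer: 52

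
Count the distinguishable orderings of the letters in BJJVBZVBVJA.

Letters (A:1, B:3, J:3, V:3, Z:1). Total letters: 11.
Permutations = 11!/(3! x 3! x 3!).

Final answer: 184800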